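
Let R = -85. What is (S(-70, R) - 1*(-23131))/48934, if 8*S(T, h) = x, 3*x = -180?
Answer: 46247/97868 ≈ 0.47254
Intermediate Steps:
x = -60 (x = (⅓)*(-180) = -60)
S(T, h) = -15/2 (S(T, h) = (⅛)*(-60) = -15/2)
(S(-70, R) - 1*(-23131))/48934 = (-15/2 - 1*(-23131))/48934 = (-15/2 + 23131)*(1/48934) = (46247/2)*(1/48934) = 46247/97868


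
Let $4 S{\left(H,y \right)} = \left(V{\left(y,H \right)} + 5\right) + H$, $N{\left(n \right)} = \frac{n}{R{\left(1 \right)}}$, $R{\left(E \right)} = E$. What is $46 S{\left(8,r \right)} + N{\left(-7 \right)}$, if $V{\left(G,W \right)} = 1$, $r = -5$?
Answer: $154$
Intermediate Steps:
$N{\left(n \right)} = n$ ($N{\left(n \right)} = \frac{n}{1} = n 1 = n$)
$S{\left(H,y \right)} = \frac{3}{2} + \frac{H}{4}$ ($S{\left(H,y \right)} = \frac{\left(1 + 5\right) + H}{4} = \frac{6 + H}{4} = \frac{3}{2} + \frac{H}{4}$)
$46 S{\left(8,r \right)} + N{\left(-7 \right)} = 46 \left(\frac{3}{2} + \frac{1}{4} \cdot 8\right) - 7 = 46 \left(\frac{3}{2} + 2\right) - 7 = 46 \cdot \frac{7}{2} - 7 = 161 - 7 = 154$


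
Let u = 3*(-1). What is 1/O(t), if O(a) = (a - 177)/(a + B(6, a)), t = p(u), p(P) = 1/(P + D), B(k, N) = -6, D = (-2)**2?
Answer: 5/176 ≈ 0.028409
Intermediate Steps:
D = 4
u = -3
p(P) = 1/(4 + P) (p(P) = 1/(P + 4) = 1/(4 + P))
t = 1 (t = 1/(4 - 3) = 1/1 = 1)
O(a) = (-177 + a)/(-6 + a) (O(a) = (a - 177)/(a - 6) = (-177 + a)/(-6 + a))
1/O(t) = 1/((-177 + 1)/(-6 + 1)) = 1/(-176/(-5)) = 1/(-1/5*(-176)) = 1/(176/5) = 5/176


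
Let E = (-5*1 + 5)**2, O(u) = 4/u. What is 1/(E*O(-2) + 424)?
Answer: 1/424 ≈ 0.0023585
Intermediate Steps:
E = 0 (E = (-5 + 5)**2 = 0**2 = 0)
1/(E*O(-2) + 424) = 1/(0*(4/(-2)) + 424) = 1/(0*(4*(-1/2)) + 424) = 1/(0*(-2) + 424) = 1/(0 + 424) = 1/424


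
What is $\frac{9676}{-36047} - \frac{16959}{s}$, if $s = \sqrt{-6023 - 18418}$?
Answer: $- \frac{9676}{36047} + \frac{5653 i \sqrt{24441}}{8147} \approx -0.26843 + 108.48 i$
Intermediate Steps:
$s = i \sqrt{24441}$ ($s = \sqrt{-24441} = i \sqrt{24441} \approx 156.34 i$)
$\frac{9676}{-36047} - \frac{16959}{s} = \frac{9676}{-36047} - \frac{16959}{i \sqrt{24441}} = 9676 \left(- \frac{1}{36047}\right) - 16959 \left(- \frac{i \sqrt{24441}}{24441}\right) = - \frac{9676}{36047} + \frac{5653 i \sqrt{24441}}{8147}$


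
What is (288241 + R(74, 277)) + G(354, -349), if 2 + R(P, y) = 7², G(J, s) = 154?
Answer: 288442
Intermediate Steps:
R(P, y) = 47 (R(P, y) = -2 + 7² = -2 + 49 = 47)
(288241 + R(74, 277)) + G(354, -349) = (288241 + 47) + 154 = 288288 + 154 = 288442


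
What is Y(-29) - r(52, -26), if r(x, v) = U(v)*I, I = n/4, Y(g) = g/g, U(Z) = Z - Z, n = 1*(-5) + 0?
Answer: 1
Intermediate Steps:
n = -5 (n = -5 + 0 = -5)
U(Z) = 0
Y(g) = 1
I = -5/4 ≈ -1.2500
r(x, v) = 0 (r(x, v) = 0*(-5/4) = 0)
Y(-29) - r(52, -26) = 1 - 1*0 = 1 + 0 = 1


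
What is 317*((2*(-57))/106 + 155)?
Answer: 2586086/53 ≈ 48794.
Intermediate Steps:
317*((2*(-57))/106 + 155) = 317*(-114*1/106 + 155) = 317*(-57/53 + 155) = 317*(8158/53) = 2586086/53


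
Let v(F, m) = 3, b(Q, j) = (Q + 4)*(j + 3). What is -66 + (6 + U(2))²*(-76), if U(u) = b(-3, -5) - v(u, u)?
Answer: -142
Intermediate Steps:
b(Q, j) = (3 + j)*(4 + Q) (b(Q, j) = (4 + Q)*(3 + j) = (3 + j)*(4 + Q))
U(u) = -5 (U(u) = (12 + 3*(-3) + 4*(-5) - 3*(-5)) - 1*3 = (12 - 9 - 20 + 15) - 3 = -2 - 3 = -5)
-66 + (6 + U(2))²*(-76) = -66 + (6 - 5)²*(-76) = -66 + 1²*(-76) = -66 + 1*(-76) = -66 - 76 = -142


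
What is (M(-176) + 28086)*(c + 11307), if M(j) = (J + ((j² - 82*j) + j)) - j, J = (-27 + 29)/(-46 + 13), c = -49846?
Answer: -93468636700/33 ≈ -2.8324e+9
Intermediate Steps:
J = -2/33 (J = 2/(-33) = 2*(-1/33) = -2/33 ≈ -0.060606)
M(j) = -2/33 + j² - 82*j (M(j) = (-2/33 + ((j² - 82*j) + j)) - j = (-2/33 + (j² - 81*j)) - j = (-2/33 + j² - 81*j) - j = -2/33 + j² - 82*j)
(M(-176) + 28086)*(c + 11307) = ((-2/33 + (-176)² - 82*(-176)) + 28086)*(-49846 + 11307) = ((-2/33 + 30976 + 14432) + 28086)*(-38539) = (1498462/33 + 28086)*(-38539) = (2425300/33)*(-38539) = -93468636700/33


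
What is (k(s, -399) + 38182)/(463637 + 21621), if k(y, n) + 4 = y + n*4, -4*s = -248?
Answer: 18322/242629 ≈ 0.075514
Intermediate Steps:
s = 62 (s = -¼*(-248) = 62)
k(y, n) = -4 + y + 4*n (k(y, n) = -4 + (y + n*4) = -4 + (y + 4*n) = -4 + y + 4*n)
(k(s, -399) + 38182)/(463637 + 21621) = ((-4 + 62 + 4*(-399)) + 38182)/(463637 + 21621) = ((-4 + 62 - 1596) + 38182)/485258 = (-1538 + 38182)*(1/485258) = 36644*(1/485258) = 18322/242629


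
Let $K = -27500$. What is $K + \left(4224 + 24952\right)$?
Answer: $1676$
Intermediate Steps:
$K + \left(4224 + 24952\right) = -27500 + \left(4224 + 24952\right) = -27500 + 29176 = 1676$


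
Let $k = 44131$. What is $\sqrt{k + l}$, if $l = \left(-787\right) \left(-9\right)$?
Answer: $\sqrt{51214} \approx 226.31$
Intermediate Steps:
$l = 7083$
$\sqrt{k + l} = \sqrt{44131 + 7083} = \sqrt{51214}$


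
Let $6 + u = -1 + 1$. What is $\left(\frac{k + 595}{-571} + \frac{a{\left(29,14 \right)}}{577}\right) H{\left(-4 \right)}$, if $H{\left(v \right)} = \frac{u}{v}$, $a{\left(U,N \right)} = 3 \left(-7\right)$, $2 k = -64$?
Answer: $- \frac{505263}{329467} \approx -1.5336$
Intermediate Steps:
$u = -6$ ($u = -6 + \left(-1 + 1\right) = -6 + 0 = -6$)
$k = -32$ ($k = \frac{1}{2} \left(-64\right) = -32$)
$a{\left(U,N \right)} = -21$
$H{\left(v \right)} = - \frac{6}{v}$
$\left(\frac{k + 595}{-571} + \frac{a{\left(29,14 \right)}}{577}\right) H{\left(-4 \right)} = \left(\frac{-32 + 595}{-571} - \frac{21}{577}\right) \left(- \frac{6}{-4}\right) = \left(563 \left(- \frac{1}{571}\right) - \frac{21}{577}\right) \left(\left(-6\right) \left(- \frac{1}{4}\right)\right) = \left(- \frac{563}{571} - \frac{21}{577}\right) \frac{3}{2} = \left(- \frac{336842}{329467}\right) \frac{3}{2} = - \frac{505263}{329467}$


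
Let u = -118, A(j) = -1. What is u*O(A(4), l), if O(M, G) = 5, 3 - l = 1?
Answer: -590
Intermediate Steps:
l = 2 (l = 3 - 1*1 = 3 - 1 = 2)
u*O(A(4), l) = -118*5 = -590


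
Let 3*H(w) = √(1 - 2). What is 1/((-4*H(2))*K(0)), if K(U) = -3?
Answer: -I/4 ≈ -0.25*I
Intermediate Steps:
H(w) = I/3 (H(w) = √(1 - 2)/3 = √(-1)/3 = I/3)
1/((-4*H(2))*K(0)) = 1/(-4*I/3*(-3)) = 1/(4*I) = -I/4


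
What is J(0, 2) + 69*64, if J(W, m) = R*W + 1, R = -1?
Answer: 4417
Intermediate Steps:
J(W, m) = 1 - W (J(W, m) = -W + 1 = 1 - W)
J(0, 2) + 69*64 = (1 - 1*0) + 69*64 = (1 + 0) + 4416 = 1 + 4416 = 4417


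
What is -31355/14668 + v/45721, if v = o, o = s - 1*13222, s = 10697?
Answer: -1470618655/670635628 ≈ -2.1929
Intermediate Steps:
o = -2525 (o = 10697 - 1*13222 = 10697 - 13222 = -2525)
v = -2525
-31355/14668 + v/45721 = -31355/14668 - 2525/45721 = -1470618655/670635628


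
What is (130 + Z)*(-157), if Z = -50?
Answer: -12560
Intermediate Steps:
(130 + Z)*(-157) = (130 - 50)*(-157) = 80*(-157) = -12560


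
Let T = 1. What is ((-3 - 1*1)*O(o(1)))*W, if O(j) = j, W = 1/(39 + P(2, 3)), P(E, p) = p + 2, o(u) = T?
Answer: -1/11 ≈ -0.090909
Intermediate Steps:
o(u) = 1
P(E, p) = 2 + p
W = 1/44 (W = 1/(39 + (2 + 3)) = 1/(39 + 5) = 1/44 ≈ 0.022727)
((-3 - 1*1)*O(o(1)))*W = ((-3 - 1*1)*1)*(1/44) = ((-3 - 1)*1)*(1/44) = -4*1*(1/44) = -4*1/44 = -1/11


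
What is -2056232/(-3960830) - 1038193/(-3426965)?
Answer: 1115874107607/1357362578095 ≈ 0.82209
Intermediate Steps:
-2056232/(-3960830) - 1038193/(-3426965) = -2056232*(-1/3960830) - 1038193*(-1/3426965) = 1028116/1980415 + 1038193/3426965 = 1115874107607/1357362578095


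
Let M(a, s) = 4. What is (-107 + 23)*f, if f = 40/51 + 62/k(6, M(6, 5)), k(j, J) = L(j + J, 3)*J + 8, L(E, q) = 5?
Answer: -4282/17 ≈ -251.88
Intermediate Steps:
k(j, J) = 8 + 5*J (k(j, J) = 5*J + 8 = 8 + 5*J)
f = 2141/714 (f = 40/51 + 62/(8 + 5*4) = 40*(1/51) + 62/(8 + 20) = 40/51 + 62/28 = 40/51 + 62*(1/28) = 40/51 + 31/14 = 2141/714 ≈ 2.9986)
(-107 + 23)*f = (-107 + 23)*(2141/714) = -84*2141/714 = -4282/17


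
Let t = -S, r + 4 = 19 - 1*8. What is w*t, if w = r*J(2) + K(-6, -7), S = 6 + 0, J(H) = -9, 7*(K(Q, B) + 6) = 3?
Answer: 2880/7 ≈ 411.43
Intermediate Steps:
K(Q, B) = -39/7 (K(Q, B) = -6 + (⅐)*3 = -6 + 3/7 = -39/7)
r = 7 (r = -4 + (19 - 1*8) = -4 + (19 - 8) = -4 + 11 = 7)
S = 6
w = -480/7 (w = 7*(-9) - 39/7 = -63 - 39/7 = -480/7 ≈ -68.571)
t = -6 (t = -1*6 = -6)
w*t = -480/7*(-6) = 2880/7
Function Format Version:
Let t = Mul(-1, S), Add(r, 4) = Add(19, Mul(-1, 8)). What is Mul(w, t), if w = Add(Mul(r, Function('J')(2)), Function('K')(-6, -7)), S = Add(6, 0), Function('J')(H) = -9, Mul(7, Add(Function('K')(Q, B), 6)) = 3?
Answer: Rational(2880, 7) ≈ 411.43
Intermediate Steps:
Function('K')(Q, B) = Rational(-39, 7) (Function('K')(Q, B) = Add(-6, Mul(Rational(1, 7), 3)) = Add(-6, Rational(3, 7)) = Rational(-39, 7))
r = 7 (r = Add(-4, Add(19, Mul(-1, 8))) = Add(-4, Add(19, -8)) = Add(-4, 11) = 7)
S = 6
w = Rational(-480, 7) (w = Add(Mul(7, -9), Rational(-39, 7)) = Add(-63, Rational(-39, 7)) = Rational(-480, 7) ≈ -68.571)
t = -6 (t = Mul(-1, 6) = -6)
Mul(w, t) = Mul(Rational(-480, 7), -6) = Rational(2880, 7)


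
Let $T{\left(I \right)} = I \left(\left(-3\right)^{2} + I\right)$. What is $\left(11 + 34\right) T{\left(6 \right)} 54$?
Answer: $218700$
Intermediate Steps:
$T{\left(I \right)} = I \left(9 + I\right)$
$\left(11 + 34\right) T{\left(6 \right)} 54 = \left(11 + 34\right) 6 \left(9 + 6\right) 54 = 45 \cdot 6 \cdot 15 \cdot 54 = 45 \cdot 90 \cdot 54 = 4050 \cdot 54 = 218700$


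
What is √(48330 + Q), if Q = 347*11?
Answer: √52147 ≈ 228.36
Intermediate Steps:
Q = 3817
√(48330 + Q) = √(48330 + 3817) = √52147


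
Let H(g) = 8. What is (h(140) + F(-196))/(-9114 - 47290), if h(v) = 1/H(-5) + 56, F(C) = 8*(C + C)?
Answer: 24639/451232 ≈ 0.054604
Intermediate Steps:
F(C) = 16*C (F(C) = 8*(2*C) = 16*C)
h(v) = 449/8 (h(v) = 1/8 + 56 = ⅛ + 56 = 449/8)
(h(140) + F(-196))/(-9114 - 47290) = (449/8 + 16*(-196))/(-9114 - 47290) = (449/8 - 3136)/(-56404) = -24639/8*(-1/56404) = 24639/451232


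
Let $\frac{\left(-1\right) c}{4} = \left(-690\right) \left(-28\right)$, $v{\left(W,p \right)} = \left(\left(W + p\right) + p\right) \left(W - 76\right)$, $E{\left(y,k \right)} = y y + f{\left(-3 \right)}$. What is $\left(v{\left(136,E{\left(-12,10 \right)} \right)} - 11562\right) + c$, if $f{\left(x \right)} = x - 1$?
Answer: $-63882$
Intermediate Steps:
$f{\left(x \right)} = -1 + x$
$E{\left(y,k \right)} = -4 + y^{2}$ ($E{\left(y,k \right)} = y y - 4 = y^{2} - 4 = -4 + y^{2}$)
$v{\left(W,p \right)} = \left(-76 + W\right) \left(W + 2 p\right)$ ($v{\left(W,p \right)} = \left(W + 2 p\right) \left(-76 + W\right) = \left(-76 + W\right) \left(W + 2 p\right)$)
$c = -77280$ ($c = - 4 \left(\left(-690\right) \left(-28\right)\right) = \left(-4\right) 19320 = -77280$)
$\left(v{\left(136,E{\left(-12,10 \right)} \right)} - 11562\right) + c = \left(\left(136^{2} - 152 \left(-4 + \left(-12\right)^{2}\right) - 10336 + 2 \cdot 136 \left(-4 + \left(-12\right)^{2}\right)\right) - 11562\right) - 77280 = \left(\left(18496 - 152 \left(-4 + 144\right) - 10336 + 2 \cdot 136 \left(-4 + 144\right)\right) - 11562\right) - 77280 = \left(\left(18496 - 21280 - 10336 + 2 \cdot 136 \cdot 140\right) - 11562\right) - 77280 = \left(\left(18496 - 21280 - 10336 + 38080\right) - 11562\right) - 77280 = \left(24960 - 11562\right) - 77280 = 13398 - 77280 = -63882$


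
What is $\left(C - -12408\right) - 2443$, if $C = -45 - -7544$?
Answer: $17464$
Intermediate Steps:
$C = 7499$ ($C = -45 + 7544 = 7499$)
$\left(C - -12408\right) - 2443 = \left(7499 - -12408\right) - 2443 = \left(7499 + 12408\right) - 2443 = 19907 - 2443 = 17464$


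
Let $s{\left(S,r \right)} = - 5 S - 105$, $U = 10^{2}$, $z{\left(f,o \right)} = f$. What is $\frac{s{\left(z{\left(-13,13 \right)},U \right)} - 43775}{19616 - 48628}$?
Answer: $\frac{43815}{29012} \approx 1.5102$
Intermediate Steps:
$U = 100$
$s{\left(S,r \right)} = -105 - 5 S$
$\frac{s{\left(z{\left(-13,13 \right)},U \right)} - 43775}{19616 - 48628} = \frac{\left(-105 - -65\right) - 43775}{19616 - 48628} = \frac{\left(-105 + 65\right) - 43775}{-29012} = \left(-40 - 43775\right) \left(- \frac{1}{29012}\right) = \left(-43815\right) \left(- \frac{1}{29012}\right) = \frac{43815}{29012}$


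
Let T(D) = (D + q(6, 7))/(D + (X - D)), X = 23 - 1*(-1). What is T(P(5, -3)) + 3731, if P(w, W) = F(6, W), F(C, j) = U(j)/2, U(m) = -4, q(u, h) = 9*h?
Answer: 89605/24 ≈ 3733.5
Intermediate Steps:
X = 24 (X = 23 + 1 = 24)
F(C, j) = -2 (F(C, j) = -4/2 = -4*1/2 = -2)
P(w, W) = -2
T(D) = 21/8 + D/24 (T(D) = (D + 9*7)/(D + (24 - D)) = (D + 63)/24 = (63 + D)*(1/24) = 21/8 + D/24)
T(P(5, -3)) + 3731 = (21/8 + (1/24)*(-2)) + 3731 = (21/8 - 1/12) + 3731 = 61/24 + 3731 = 89605/24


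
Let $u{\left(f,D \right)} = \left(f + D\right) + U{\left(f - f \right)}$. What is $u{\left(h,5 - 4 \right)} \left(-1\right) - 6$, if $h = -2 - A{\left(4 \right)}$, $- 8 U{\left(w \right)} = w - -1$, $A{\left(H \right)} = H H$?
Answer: $\frac{89}{8} \approx 11.125$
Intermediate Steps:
$A{\left(H \right)} = H^{2}$
$U{\left(w \right)} = - \frac{1}{8} - \frac{w}{8}$ ($U{\left(w \right)} = - \frac{w - -1}{8} = - \frac{w + 1}{8} = - \frac{1 + w}{8} = - \frac{1}{8} - \frac{w}{8}$)
$h = -18$ ($h = -2 - 4^{2} = -2 - 16 = -18$)
$u{\left(f,D \right)} = - \frac{1}{8} + D + f$ ($u{\left(f,D \right)} = \left(f + D\right) - \left(\frac{1}{8} + \frac{f - f}{8}\right) = \left(D + f\right) - \frac{1}{8} = - \frac{1}{8} + D + f$)
$u{\left(h,5 - 4 \right)} \left(-1\right) - 6 = \left(- \frac{1}{8} + \left(5 - 4\right) - 18\right) \left(-1\right) - 6 = \left(- \frac{1}{8} + 1 - 18\right) \left(-1\right) - 6 = \left(- \frac{137}{8}\right) \left(-1\right) - 6 = \frac{137}{8} - 6 = \frac{89}{8}$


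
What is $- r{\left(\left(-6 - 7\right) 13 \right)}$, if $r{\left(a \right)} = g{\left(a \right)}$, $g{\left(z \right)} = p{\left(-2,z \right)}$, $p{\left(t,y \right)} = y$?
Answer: $169$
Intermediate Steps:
$g{\left(z \right)} = z$
$r{\left(a \right)} = a$
$- r{\left(\left(-6 - 7\right) 13 \right)} = - \left(-6 - 7\right) 13 = - \left(-13\right) 13 = \left(-1\right) \left(-169\right) = 169$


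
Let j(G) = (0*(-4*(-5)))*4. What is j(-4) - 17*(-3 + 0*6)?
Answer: 51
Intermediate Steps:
j(G) = 0 (j(G) = (0*20)*4 = 0*4 = 0)
j(-4) - 17*(-3 + 0*6) = 0 - 17*(-3 + 0*6) = 0 - 17*(-3 + 0) = 0 - 17*(-3) = 0 + 51 = 51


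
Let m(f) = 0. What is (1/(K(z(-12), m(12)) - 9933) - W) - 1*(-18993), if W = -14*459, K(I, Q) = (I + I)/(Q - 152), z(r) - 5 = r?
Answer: 19188828443/754901 ≈ 25419.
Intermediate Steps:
z(r) = 5 + r
K(I, Q) = 2*I/(-152 + Q) (K(I, Q) = (2*I)/(-152 + Q) = 2*I/(-152 + Q))
W = -6426
(1/(K(z(-12), m(12)) - 9933) - W) - 1*(-18993) = (1/(2*(5 - 12)/(-152 + 0) - 9933) - 1*(-6426)) - 1*(-18993) = (1/(2*(-7)/(-152) - 9933) + 6426) + 18993 = (1/(2*(-7)*(-1/152) - 9933) + 6426) + 18993 = (1/(7/76 - 9933) + 6426) + 18993 = (1/(-754901/76) + 6426) + 18993 = (-76/754901 + 6426) + 18993 = 4850993750/754901 + 18993 = 19188828443/754901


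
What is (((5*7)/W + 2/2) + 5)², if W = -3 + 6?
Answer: 2809/9 ≈ 312.11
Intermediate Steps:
W = 3
(((5*7)/W + 2/2) + 5)² = (((5*7)/3 + 2/2) + 5)² = ((35*(⅓) + 2*(½)) + 5)² = ((35/3 + 1) + 5)² = (38/3 + 5)² = (53/3)² = 2809/9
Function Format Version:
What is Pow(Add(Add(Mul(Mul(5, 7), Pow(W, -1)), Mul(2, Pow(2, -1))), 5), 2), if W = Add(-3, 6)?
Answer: Rational(2809, 9) ≈ 312.11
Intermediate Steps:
W = 3
Pow(Add(Add(Mul(Mul(5, 7), Pow(W, -1)), Mul(2, Pow(2, -1))), 5), 2) = Pow(Add(Add(Mul(Mul(5, 7), Pow(3, -1)), Mul(2, Pow(2, -1))), 5), 2) = Pow(Add(Add(Mul(35, Rational(1, 3)), Mul(2, Rational(1, 2))), 5), 2) = Pow(Add(Add(Rational(35, 3), 1), 5), 2) = Pow(Add(Rational(38, 3), 5), 2) = Pow(Rational(53, 3), 2) = Rational(2809, 9)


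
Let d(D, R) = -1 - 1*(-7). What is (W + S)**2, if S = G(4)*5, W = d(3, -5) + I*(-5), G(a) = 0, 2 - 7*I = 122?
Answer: 412164/49 ≈ 8411.5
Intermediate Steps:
I = -120/7 (I = 2/7 - 1/7*122 = 2/7 - 122/7 = -120/7 ≈ -17.143)
d(D, R) = 6 (d(D, R) = -1 + 7 = 6)
W = 642/7 (W = 6 - 120/7*(-5) = 6 + 600/7 = 642/7 ≈ 91.714)
S = 0 (S = 0*5 = 0)
(W + S)**2 = (642/7 + 0)**2 = (642/7)**2 = 412164/49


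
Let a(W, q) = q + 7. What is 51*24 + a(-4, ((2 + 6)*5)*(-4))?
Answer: 1071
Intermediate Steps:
a(W, q) = 7 + q
51*24 + a(-4, ((2 + 6)*5)*(-4)) = 51*24 + (7 + ((2 + 6)*5)*(-4)) = 1224 + (7 + (8*5)*(-4)) = 1224 + (7 + 40*(-4)) = 1224 + (7 - 160) = 1224 - 153 = 1071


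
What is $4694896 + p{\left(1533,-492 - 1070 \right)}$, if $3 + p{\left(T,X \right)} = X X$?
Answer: $7134737$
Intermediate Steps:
$p{\left(T,X \right)} = -3 + X^{2}$ ($p{\left(T,X \right)} = -3 + X X = -3 + X^{2}$)
$4694896 + p{\left(1533,-492 - 1070 \right)} = 4694896 - \left(3 - \left(-492 - 1070\right)^{2}\right) = 4694896 - \left(3 - \left(-1562\right)^{2}\right) = 4694896 + \left(-3 + 2439844\right) = 4694896 + 2439841 = 7134737$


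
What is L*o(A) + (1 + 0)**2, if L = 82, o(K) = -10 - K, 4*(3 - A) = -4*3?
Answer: -1311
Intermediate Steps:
A = 6 (A = 3 - (-1)*3 = 3 - 1/4*(-12) = 3 + 3 = 6)
L*o(A) + (1 + 0)**2 = 82*(-10 - 1*6) + (1 + 0)**2 = 82*(-10 - 6) + 1**2 = 82*(-16) + 1 = -1312 + 1 = -1311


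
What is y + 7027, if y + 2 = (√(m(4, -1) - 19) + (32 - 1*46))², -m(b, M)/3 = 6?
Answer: 7184 - 28*I*√37 ≈ 7184.0 - 170.32*I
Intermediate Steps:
m(b, M) = -18 (m(b, M) = -3*6 = -18)
y = -2 + (-14 + I*√37)² (y = -2 + (√(-18 - 19) + (32 - 1*46))² = -2 + (√(-37) + (32 - 46))² = -2 + (I*√37 - 14)² = -2 + (-14 + I*√37)² ≈ 157.0 - 170.32*I)
y + 7027 = (157 - 28*I*√37) + 7027 = 7184 - 28*I*√37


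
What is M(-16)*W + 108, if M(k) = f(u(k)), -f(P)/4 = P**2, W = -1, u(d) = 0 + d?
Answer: 1132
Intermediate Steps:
u(d) = d
f(P) = -4*P**2
M(k) = -4*k**2
M(-16)*W + 108 = -4*(-16)**2*(-1) + 108 = -4*256*(-1) + 108 = -1024*(-1) + 108 = 1024 + 108 = 1132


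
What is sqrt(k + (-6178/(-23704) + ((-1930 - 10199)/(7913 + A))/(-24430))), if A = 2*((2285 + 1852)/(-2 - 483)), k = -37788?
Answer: I*sqrt(116148155605432217975978156943707)/55440955124758 ≈ 194.39*I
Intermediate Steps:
A = -8274/485 (A = 2*(4137/(-485)) = 2*(4137*(-1/485)) = 2*(-4137/485) = -8274/485 ≈ -17.060)
sqrt(k + (-6178/(-23704) + ((-1930 - 10199)/(7913 + A))/(-24430))) = sqrt(-37788 + (-6178/(-23704) + ((-1930 - 10199)/(7913 - 8274/485))/(-24430))) = sqrt(-37788 + (-6178*(-1/23704) - 12129/3829531/485*(-1/24430))) = sqrt(-37788 + (3089/11852 - 12129*485/3829531*(-1/24430))) = sqrt(-37788 + (3089/11852 - 5882565/3829531*(-1/24430))) = sqrt(-37788 + (3089/11852 + 1176513/18711088466)) = sqrt(-37788 + 28906248151775/110881910249516) = sqrt(-4189976718260558833/110881910249516) = I*sqrt(116148155605432217975978156943707)/55440955124758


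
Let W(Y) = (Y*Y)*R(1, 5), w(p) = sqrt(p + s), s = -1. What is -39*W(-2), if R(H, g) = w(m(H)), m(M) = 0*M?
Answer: -156*I ≈ -156.0*I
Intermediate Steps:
m(M) = 0
w(p) = sqrt(-1 + p) (w(p) = sqrt(p - 1) = sqrt(-1 + p))
R(H, g) = I (R(H, g) = sqrt(-1 + 0) = sqrt(-1) = I)
W(Y) = I*Y**2 (W(Y) = (Y*Y)*I = Y**2*I = I*Y**2)
-39*W(-2) = -39*I*(-2)**2 = -39*I*4 = -156*I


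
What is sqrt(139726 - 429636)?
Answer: I*sqrt(289910) ≈ 538.43*I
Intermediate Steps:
sqrt(139726 - 429636) = sqrt(-289910) = I*sqrt(289910)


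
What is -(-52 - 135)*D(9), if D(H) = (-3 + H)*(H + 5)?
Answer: 15708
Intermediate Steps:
D(H) = (-3 + H)*(5 + H)
-(-52 - 135)*D(9) = -(-52 - 135)*(-15 + 9² + 2*9) = -(-187)*(-15 + 81 + 18) = -(-187)*84 = -1*(-15708) = 15708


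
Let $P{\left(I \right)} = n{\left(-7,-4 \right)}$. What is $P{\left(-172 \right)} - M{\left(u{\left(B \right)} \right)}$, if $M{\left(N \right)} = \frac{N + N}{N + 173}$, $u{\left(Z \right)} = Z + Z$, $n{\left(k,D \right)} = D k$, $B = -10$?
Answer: $\frac{4324}{153} \approx 28.261$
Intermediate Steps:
$u{\left(Z \right)} = 2 Z$
$M{\left(N \right)} = \frac{2 N}{173 + N}$
$P{\left(I \right)} = 28$ ($P{\left(I \right)} = \left(-4\right) \left(-7\right) = 28$)
$P{\left(-172 \right)} - M{\left(u{\left(B \right)} \right)} = 28 - \frac{2 \cdot 2 \left(-10\right)}{173 + 2 \left(-10\right)} = 28 - 2 \left(-20\right) \frac{1}{173 - 20} = 28 - 2 \left(-20\right) \frac{1}{153} = 28 - - \frac{40}{153} = 28 + \frac{40}{153} = \frac{4324}{153}$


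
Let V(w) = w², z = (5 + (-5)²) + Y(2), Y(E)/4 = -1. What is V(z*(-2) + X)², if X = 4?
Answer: 5308416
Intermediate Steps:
Y(E) = -4 (Y(E) = 4*(-1) = -4)
z = 26 (z = (5 + (-5)²) - 4 = (5 + 25) - 4 = 30 - 4 = 26)
V(z*(-2) + X)² = ((26*(-2) + 4)²)² = ((-52 + 4)²)² = ((-48)²)² = 2304² = 5308416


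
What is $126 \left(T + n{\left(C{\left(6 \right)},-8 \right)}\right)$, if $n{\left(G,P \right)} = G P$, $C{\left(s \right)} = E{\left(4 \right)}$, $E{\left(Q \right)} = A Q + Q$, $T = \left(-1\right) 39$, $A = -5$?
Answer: $11214$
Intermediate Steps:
$T = -39$
$E{\left(Q \right)} = - 4 Q$ ($E{\left(Q \right)} = - 5 Q + Q = - 4 Q$)
$C{\left(s \right)} = -16$ ($C{\left(s \right)} = \left(-4\right) 4 = -16$)
$126 \left(T + n{\left(C{\left(6 \right)},-8 \right)}\right) = 126 \left(-39 - -128\right) = 126 \left(-39 + 128\right) = 126 \cdot 89 = 11214$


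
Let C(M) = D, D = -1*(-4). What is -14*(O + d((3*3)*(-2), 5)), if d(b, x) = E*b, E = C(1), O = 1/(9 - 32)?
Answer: 23198/23 ≈ 1008.6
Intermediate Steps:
O = -1/23 (O = 1/(-23) = -1/23 ≈ -0.043478)
D = 4
C(M) = 4
E = 4
d(b, x) = 4*b
-14*(O + d((3*3)*(-2), 5)) = -14*(-1/23 + 4*((3*3)*(-2))) = -14*(-1/23 + 4*(9*(-2))) = -14*(-1/23 + 4*(-18)) = -14*(-1/23 - 72) = -14*(-1657/23) = 23198/23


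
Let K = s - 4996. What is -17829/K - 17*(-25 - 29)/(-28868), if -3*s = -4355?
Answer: 15656139/3132178 ≈ 4.9985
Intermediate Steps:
s = 4355/3 (s = -⅓*(-4355) = 4355/3 ≈ 1451.7)
K = -10633/3 (K = 4355/3 - 4996 = -10633/3 ≈ -3544.3)
-17829/K - 17*(-25 - 29)/(-28868) = -17829/(-10633/3) - 17*(-25 - 29)/(-28868) = -17829*(-3/10633) - 17*(-54)*(-1/28868) = 7641/1519 + 918*(-1/28868) = 7641/1519 - 459/14434 = 15656139/3132178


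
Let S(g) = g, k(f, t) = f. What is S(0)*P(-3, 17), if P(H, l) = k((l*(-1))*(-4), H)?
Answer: 0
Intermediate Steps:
P(H, l) = 4*l (P(H, l) = (l*(-1))*(-4) = -l*(-4) = 4*l)
S(0)*P(-3, 17) = 0*(4*17) = 0*68 = 0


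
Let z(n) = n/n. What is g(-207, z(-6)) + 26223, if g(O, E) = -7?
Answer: 26216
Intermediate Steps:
z(n) = 1
g(-207, z(-6)) + 26223 = -7 + 26223 = 26216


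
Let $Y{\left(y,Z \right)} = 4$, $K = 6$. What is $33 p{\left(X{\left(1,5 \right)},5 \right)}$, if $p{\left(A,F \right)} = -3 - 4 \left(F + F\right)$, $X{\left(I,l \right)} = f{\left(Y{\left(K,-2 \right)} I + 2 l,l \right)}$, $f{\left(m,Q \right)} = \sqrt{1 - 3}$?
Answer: $-1419$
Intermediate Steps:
$f{\left(m,Q \right)} = i \sqrt{2}$ ($f{\left(m,Q \right)} = \sqrt{-2} = i \sqrt{2}$)
$X{\left(I,l \right)} = i \sqrt{2}$
$p{\left(A,F \right)} = -3 - 8 F$ ($p{\left(A,F \right)} = -3 - 4 \cdot 2 F = -3 - 8 F$)
$33 p{\left(X{\left(1,5 \right)},5 \right)} = 33 \left(-3 - 40\right) = 33 \left(-43\right) = -1419$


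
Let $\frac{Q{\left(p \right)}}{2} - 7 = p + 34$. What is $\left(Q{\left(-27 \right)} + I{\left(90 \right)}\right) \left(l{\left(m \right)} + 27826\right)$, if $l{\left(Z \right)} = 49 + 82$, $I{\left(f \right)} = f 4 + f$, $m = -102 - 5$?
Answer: $13363446$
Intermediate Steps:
$m = -107$ ($m = -102 - 5 = -107$)
$Q{\left(p \right)} = 82 + 2 p$ ($Q{\left(p \right)} = 14 + 2 \left(p + 34\right) = 14 + 2 \left(34 + p\right) = 14 + \left(68 + 2 p\right) = 82 + 2 p$)
$I{\left(f \right)} = 5 f$ ($I{\left(f \right)} = 4 f + f = 5 f$)
$l{\left(Z \right)} = 131$
$\left(Q{\left(-27 \right)} + I{\left(90 \right)}\right) \left(l{\left(m \right)} + 27826\right) = \left(\left(82 + 2 \left(-27\right)\right) + 5 \cdot 90\right) \left(131 + 27826\right) = \left(\left(82 - 54\right) + 450\right) 27957 = \left(28 + 450\right) 27957 = 478 \cdot 27957 = 13363446$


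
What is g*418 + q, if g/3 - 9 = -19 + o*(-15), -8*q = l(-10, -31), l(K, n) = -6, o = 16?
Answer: -1253997/4 ≈ -3.1350e+5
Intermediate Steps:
q = ¾ (q = -⅛*(-6) = ¾ ≈ 0.75000)
g = -750 (g = 27 + 3*(-19 + 16*(-15)) = 27 + 3*(-19 - 240) = 27 + 3*(-259) = 27 - 777 = -750)
g*418 + q = -750*418 + ¾ = -313500 + ¾ = -1253997/4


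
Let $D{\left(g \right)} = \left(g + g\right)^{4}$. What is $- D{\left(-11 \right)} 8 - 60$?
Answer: $-1874108$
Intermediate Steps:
$D{\left(g \right)} = 16 g^{4}$ ($D{\left(g \right)} = \left(2 g\right)^{4} = 16 g^{4}$)
$- D{\left(-11 \right)} 8 - 60 = - 16 \left(-11\right)^{4} \cdot 8 - 60 = - 16 \cdot 14641 \cdot 8 - 60 = \left(-1\right) 234256 \cdot 8 - 60 = \left(-234256\right) 8 - 60 = -1874048 - 60 = -1874108$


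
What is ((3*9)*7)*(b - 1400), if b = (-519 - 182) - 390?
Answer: -470799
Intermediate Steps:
b = -1091 (b = -701 - 390 = -1091)
((3*9)*7)*(b - 1400) = ((3*9)*7)*(-1091 - 1400) = (27*7)*(-2491) = 189*(-2491) = -470799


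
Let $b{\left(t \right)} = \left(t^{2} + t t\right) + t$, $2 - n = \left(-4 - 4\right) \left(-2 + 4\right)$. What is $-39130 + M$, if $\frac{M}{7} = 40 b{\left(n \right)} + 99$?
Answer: $148043$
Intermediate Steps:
$n = 18$ ($n = 2 - \left(-4 - 4\right) \left(-2 + 4\right) = 2 - \left(-8\right) 2 = 2 - -16 = 2 + 16 = 18$)
$b{\left(t \right)} = t + 2 t^{2}$ ($b{\left(t \right)} = \left(t^{2} + t^{2}\right) + t = 2 t^{2} + t = t + 2 t^{2}$)
$M = 187173$ ($M = 7 \left(40 \cdot 18 \left(1 + 2 \cdot 18\right) + 99\right) = 7 \left(40 \cdot 18 \left(1 + 36\right) + 99\right) = 7 \left(40 \cdot 18 \cdot 37 + 99\right) = 7 \left(40 \cdot 666 + 99\right) = 7 \left(26640 + 99\right) = 7 \cdot 26739 = 187173$)
$-39130 + M = -39130 + 187173 = 148043$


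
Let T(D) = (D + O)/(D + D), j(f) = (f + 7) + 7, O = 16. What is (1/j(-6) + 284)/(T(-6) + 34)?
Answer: 6819/796 ≈ 8.5666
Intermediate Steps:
j(f) = 14 + f (j(f) = (7 + f) + 7 = 14 + f)
T(D) = (16 + D)/(2*D) (T(D) = (D + 16)/(D + D) = (16 + D)/((2*D)) = (16 + D)*(1/(2*D)) = (16 + D)/(2*D))
(1/j(-6) + 284)/(T(-6) + 34) = (1/(14 - 6) + 284)/((½)*(16 - 6)/(-6) + 34) = (1/8 + 284)/((½)*(-⅙)*10 + 34) = (⅛ + 284)/(-⅚ + 34) = 2273/(8*(199/6)) = (2273/8)*(6/199) = 6819/796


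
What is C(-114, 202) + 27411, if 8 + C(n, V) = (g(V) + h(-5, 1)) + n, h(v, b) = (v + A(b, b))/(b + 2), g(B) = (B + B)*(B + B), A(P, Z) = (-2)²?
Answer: 571514/3 ≈ 1.9050e+5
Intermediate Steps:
A(P, Z) = 4
g(B) = 4*B² (g(B) = (2*B)*(2*B) = 4*B²)
h(v, b) = (4 + v)/(2 + b) (h(v, b) = (v + 4)/(b + 2) = (4 + v)/(2 + b))
C(n, V) = -25/3 + n + 4*V² (C(n, V) = -8 + ((4*V² + (4 - 5)/(2 + 1)) + n) = -8 + ((4*V² - 1/3) + n) = -8 + ((4*V² + (⅓)*(-1)) + n) = -8 + ((4*V² - ⅓) + n) = -8 + ((-⅓ + 4*V²) + n) = -8 + (-⅓ + n + 4*V²) = -25/3 + n + 4*V²)
C(-114, 202) + 27411 = (-25/3 - 114 + 4*202²) + 27411 = (-25/3 - 114 + 4*40804) + 27411 = (-25/3 - 114 + 163216) + 27411 = 489281/3 + 27411 = 571514/3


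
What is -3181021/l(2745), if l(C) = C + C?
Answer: -3181021/5490 ≈ -579.42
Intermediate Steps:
l(C) = 2*C
-3181021/l(2745) = -3181021/(2*2745) = -3181021/5490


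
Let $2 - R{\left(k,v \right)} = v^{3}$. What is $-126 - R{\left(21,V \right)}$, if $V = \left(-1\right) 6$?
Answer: $-344$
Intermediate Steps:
$V = -6$
$R{\left(k,v \right)} = 2 - v^{3}$
$-126 - R{\left(21,V \right)} = -126 - \left(2 - \left(-6\right)^{3}\right) = -126 - \left(2 - -216\right) = -126 - \left(2 + 216\right) = -126 - 218 = -344$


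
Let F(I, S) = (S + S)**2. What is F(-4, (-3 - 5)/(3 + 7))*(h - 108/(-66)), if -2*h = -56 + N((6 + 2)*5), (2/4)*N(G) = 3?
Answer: 18752/275 ≈ 68.189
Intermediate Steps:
N(G) = 6 (N(G) = 2*3 = 6)
F(I, S) = 4*S**2 (F(I, S) = (2*S)**2 = 4*S**2)
h = 25 (h = -(-56 + 6)/2 = -1/2*(-50) = 25)
F(-4, (-3 - 5)/(3 + 7))*(h - 108/(-66)) = (4*((-3 - 5)/(3 + 7))**2)*(25 - 108/(-66)) = (4*(-8/10)**2)*(25 - 108*(-1/66)) = (4*(-8*1/10)**2)*(25 + 18/11) = (4*(-4/5)**2)*(293/11) = (4*(16/25))*(293/11) = (64/25)*(293/11) = 18752/275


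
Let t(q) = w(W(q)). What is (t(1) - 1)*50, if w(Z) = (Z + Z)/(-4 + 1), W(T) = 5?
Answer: -650/3 ≈ -216.67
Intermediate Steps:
w(Z) = -2*Z/3 (w(Z) = (2*Z)/(-3) = (2*Z)*(-⅓) = -2*Z/3)
t(q) = -10/3 (t(q) = -⅔*5 = -10/3)
(t(1) - 1)*50 = (-10/3 - 1)*50 = -13/3*50 = -650/3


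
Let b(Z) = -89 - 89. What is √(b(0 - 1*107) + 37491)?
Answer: √37313 ≈ 193.17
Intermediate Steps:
b(Z) = -178
√(b(0 - 1*107) + 37491) = √(-178 + 37491) = √37313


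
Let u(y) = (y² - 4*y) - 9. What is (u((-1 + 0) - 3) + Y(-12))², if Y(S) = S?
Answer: 121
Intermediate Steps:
u(y) = -9 + y² - 4*y
(u((-1 + 0) - 3) + Y(-12))² = ((-9 + ((-1 + 0) - 3)² - 4*((-1 + 0) - 3)) - 12)² = ((-9 + (-1 - 3)² - 4*(-1 - 3)) - 12)² = ((-9 + (-4)² - 4*(-4)) - 12)² = ((-9 + 16 + 16) - 12)² = (23 - 12)² = 11² = 121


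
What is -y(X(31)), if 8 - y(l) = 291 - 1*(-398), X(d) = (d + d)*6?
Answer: 681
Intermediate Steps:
X(d) = 12*d (X(d) = (2*d)*6 = 12*d)
y(l) = -681 (y(l) = 8 - (291 - 1*(-398)) = 8 - (291 + 398) = 8 - 1*689 = 8 - 689 = -681)
-y(X(31)) = -1*(-681) = 681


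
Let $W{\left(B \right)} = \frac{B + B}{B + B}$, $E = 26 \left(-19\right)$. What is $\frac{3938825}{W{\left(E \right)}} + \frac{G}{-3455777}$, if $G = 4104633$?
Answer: $\frac{61591387952}{15637} \approx 3.9388 \cdot 10^{6}$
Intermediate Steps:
$E = -494$
$W{\left(B \right)} = 1$ ($W{\left(B \right)} = \frac{2 B}{2 B} = 2 B \frac{1}{2 B} = 1$)
$\frac{3938825}{W{\left(E \right)}} + \frac{G}{-3455777} = \frac{3938825}{1} + \frac{4104633}{-3455777} = 3938825 \cdot 1 + 4104633 \left(- \frac{1}{3455777}\right) = 3938825 - \frac{18573}{15637} = \frac{61591387952}{15637}$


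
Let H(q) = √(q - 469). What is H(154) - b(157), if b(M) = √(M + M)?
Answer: -√314 + 3*I*√35 ≈ -17.72 + 17.748*I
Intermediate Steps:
b(M) = √2*√M (b(M) = √(2*M) = √2*√M)
H(q) = √(-469 + q)
H(154) - b(157) = √(-469 + 154) - √2*√157 = √(-315) - √314 = 3*I*√35 - √314 = -√314 + 3*I*√35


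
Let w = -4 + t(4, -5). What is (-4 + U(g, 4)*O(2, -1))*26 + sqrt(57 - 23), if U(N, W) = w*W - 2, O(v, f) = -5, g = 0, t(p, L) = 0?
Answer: 2236 + sqrt(34) ≈ 2241.8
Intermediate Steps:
w = -4 (w = -4 + 0 = -4)
U(N, W) = -2 - 4*W (U(N, W) = -4*W - 2 = -2 - 4*W)
(-4 + U(g, 4)*O(2, -1))*26 + sqrt(57 - 23) = (-4 + (-2 - 4*4)*(-5))*26 + sqrt(57 - 23) = (-4 + (-2 - 16)*(-5))*26 + sqrt(34) = (-4 - 18*(-5))*26 + sqrt(34) = (-4 + 90)*26 + sqrt(34) = 86*26 + sqrt(34) = 2236 + sqrt(34)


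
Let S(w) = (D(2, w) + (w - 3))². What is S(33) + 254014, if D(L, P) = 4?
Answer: 255170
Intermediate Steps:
S(w) = (1 + w)² (S(w) = (4 + (w - 3))² = (4 + (-3 + w))² = (1 + w)²)
S(33) + 254014 = (1 + 33)² + 254014 = 34² + 254014 = 1156 + 254014 = 255170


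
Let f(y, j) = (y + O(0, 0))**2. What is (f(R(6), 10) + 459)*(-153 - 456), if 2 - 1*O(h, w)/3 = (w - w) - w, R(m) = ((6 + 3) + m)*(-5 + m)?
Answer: -548100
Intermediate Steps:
R(m) = (-5 + m)*(9 + m) (R(m) = (9 + m)*(-5 + m) = (-5 + m)*(9 + m))
O(h, w) = 6 + 3*w (O(h, w) = 6 - 3*((w - w) - w) = 6 - 3*(0 - w) = 6 - (-3)*w = 6 + 3*w)
f(y, j) = (6 + y)**2 (f(y, j) = (y + (6 + 3*0))**2 = (y + (6 + 0))**2 = (y + 6)**2 = (6 + y)**2)
(f(R(6), 10) + 459)*(-153 - 456) = ((6 + (-45 + 6**2 + 4*6))**2 + 459)*(-153 - 456) = ((6 + (-45 + 36 + 24))**2 + 459)*(-609) = ((6 + 15)**2 + 459)*(-609) = (21**2 + 459)*(-609) = (441 + 459)*(-609) = 900*(-609) = -548100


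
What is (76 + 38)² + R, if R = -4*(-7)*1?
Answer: 13024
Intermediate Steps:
R = 28 (R = 28*1 = 28)
(76 + 38)² + R = (76 + 38)² + 28 = 114² + 28 = 12996 + 28 = 13024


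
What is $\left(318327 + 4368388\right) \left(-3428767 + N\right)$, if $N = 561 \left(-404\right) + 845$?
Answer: $-17127909290690$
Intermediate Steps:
$N = -225799$ ($N = -226644 + 845 = -225799$)
$\left(318327 + 4368388\right) \left(-3428767 + N\right) = \left(318327 + 4368388\right) \left(-3428767 - 225799\right) = 4686715 \left(-3654566\right) = -17127909290690$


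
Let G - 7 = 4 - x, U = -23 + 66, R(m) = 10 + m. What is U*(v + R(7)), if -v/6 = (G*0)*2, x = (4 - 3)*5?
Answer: 731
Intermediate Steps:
x = 5 (x = 1*5 = 5)
U = 43
G = 6 (G = 7 + (4 - 1*5) = 7 + (4 - 5) = 7 - 1 = 6)
v = 0 (v = -6*6*0*2 = -0*2 = -6*0 = 0)
U*(v + R(7)) = 43*(0 + (10 + 7)) = 43*(0 + 17) = 43*17 = 731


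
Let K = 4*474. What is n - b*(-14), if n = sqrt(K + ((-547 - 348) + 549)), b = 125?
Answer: 1750 + 5*sqrt(62) ≈ 1789.4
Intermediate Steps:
K = 1896
n = 5*sqrt(62) (n = sqrt(1896 + ((-547 - 348) + 549)) = sqrt(1896 + (-895 + 549)) = sqrt(1896 - 346) = sqrt(1550) = 5*sqrt(62) ≈ 39.370)
n - b*(-14) = 5*sqrt(62) - 125*(-14) = 5*sqrt(62) - 1*(-1750) = 5*sqrt(62) + 1750 = 1750 + 5*sqrt(62)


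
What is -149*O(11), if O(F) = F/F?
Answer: -149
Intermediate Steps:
O(F) = 1
-149*O(11) = -149*1 = -149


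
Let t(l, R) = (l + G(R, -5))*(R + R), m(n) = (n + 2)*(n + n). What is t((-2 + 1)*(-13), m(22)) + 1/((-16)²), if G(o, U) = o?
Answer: 577978369/256 ≈ 2.2577e+6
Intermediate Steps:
m(n) = 2*n*(2 + n) (m(n) = (2 + n)*(2*n) = 2*n*(2 + n))
t(l, R) = 2*R*(R + l) (t(l, R) = (l + R)*(R + R) = (R + l)*(2*R) = 2*R*(R + l))
t((-2 + 1)*(-13), m(22)) + 1/((-16)²) = 2*(2*22*(2 + 22))*(2*22*(2 + 22) + (-2 + 1)*(-13)) + 1/((-16)²) = 2*(2*22*24)*(2*22*24 - 1*(-13)) + 1/256 = 2*1056*(1056 + 13) + 1/256 = 2*1056*1069 + 1/256 = 2257728 + 1/256 = 577978369/256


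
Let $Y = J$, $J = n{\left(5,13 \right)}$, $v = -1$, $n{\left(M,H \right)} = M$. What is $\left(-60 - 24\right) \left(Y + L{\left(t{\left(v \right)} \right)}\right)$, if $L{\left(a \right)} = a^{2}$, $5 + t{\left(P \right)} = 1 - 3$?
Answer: $-4536$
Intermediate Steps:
$t{\left(P \right)} = -7$ ($t{\left(P \right)} = -5 + \left(1 - 3\right) = -5 - 2 = -7$)
$J = 5$
$Y = 5$
$\left(-60 - 24\right) \left(Y + L{\left(t{\left(v \right)} \right)}\right) = \left(-60 - 24\right) \left(5 + \left(-7\right)^{2}\right) = \left(-60 - 24\right) \left(5 + 49\right) = \left(-84\right) 54 = -4536$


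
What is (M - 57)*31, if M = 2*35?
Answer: 403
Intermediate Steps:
M = 70
(M - 57)*31 = (70 - 57)*31 = 13*31 = 403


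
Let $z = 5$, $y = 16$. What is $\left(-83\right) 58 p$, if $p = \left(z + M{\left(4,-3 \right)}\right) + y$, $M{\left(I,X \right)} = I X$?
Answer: $-43326$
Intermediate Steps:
$p = 9$ ($p = \left(5 + 4 \left(-3\right)\right) + 16 = \left(5 - 12\right) + 16 = -7 + 16 = 9$)
$\left(-83\right) 58 p = \left(-83\right) 58 \cdot 9 = \left(-4814\right) 9 = -43326$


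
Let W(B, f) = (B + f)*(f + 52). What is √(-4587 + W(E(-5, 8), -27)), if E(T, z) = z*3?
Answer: 3*I*√518 ≈ 68.279*I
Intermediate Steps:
E(T, z) = 3*z
W(B, f) = (52 + f)*(B + f) (W(B, f) = (B + f)*(52 + f) = (52 + f)*(B + f))
√(-4587 + W(E(-5, 8), -27)) = √(-4587 + ((-27)² + 52*(3*8) + 52*(-27) + (3*8)*(-27))) = √(-4587 + (729 + 52*24 - 1404 + 24*(-27))) = √(-4587 + (729 + 1248 - 1404 - 648)) = √(-4587 - 75) = √(-4662) = 3*I*√518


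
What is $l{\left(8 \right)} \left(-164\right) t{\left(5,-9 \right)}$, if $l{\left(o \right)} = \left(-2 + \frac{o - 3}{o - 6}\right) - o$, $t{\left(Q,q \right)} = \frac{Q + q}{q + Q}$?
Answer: $1230$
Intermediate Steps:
$t{\left(Q,q \right)} = 1$ ($t{\left(Q,q \right)} = \frac{Q + q}{Q + q} = 1$)
$l{\left(o \right)} = -2 - o + \frac{-3 + o}{-6 + o}$ ($l{\left(o \right)} = \left(-2 + \frac{-3 + o}{-6 + o}\right) - o = -2 - o + \frac{-3 + o}{-6 + o}$)
$l{\left(8 \right)} \left(-164\right) t{\left(5,-9 \right)} = \frac{9 - 8^{2} + 5 \cdot 8}{-6 + 8} \left(-164\right) 1 = \frac{9 - 64 + 40}{2} \left(-164\right) 1 = \frac{1}{2} \left(-15\right) \left(-164\right) 1 = \left(- \frac{15}{2}\right) \left(-164\right) 1 = 1230 \cdot 1 = 1230$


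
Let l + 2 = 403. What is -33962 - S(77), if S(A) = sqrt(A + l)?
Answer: -33962 - sqrt(478) ≈ -33984.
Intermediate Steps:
l = 401 (l = -2 + 403 = 401)
S(A) = sqrt(401 + A) (S(A) = sqrt(A + 401) = sqrt(401 + A))
-33962 - S(77) = -33962 - sqrt(401 + 77) = -33962 - sqrt(478)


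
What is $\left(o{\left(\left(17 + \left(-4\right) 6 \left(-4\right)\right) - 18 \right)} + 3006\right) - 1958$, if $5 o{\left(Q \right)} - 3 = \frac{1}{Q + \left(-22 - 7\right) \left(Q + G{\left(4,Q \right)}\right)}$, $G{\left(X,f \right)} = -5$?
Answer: $\frac{13186144}{12575} \approx 1048.6$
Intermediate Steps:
$o{\left(Q \right)} = \frac{3}{5} + \frac{1}{5 \left(145 - 28 Q\right)}$ ($o{\left(Q \right)} = \frac{3}{5} + \frac{1}{5 \left(Q + \left(-22 - 7\right) \left(Q - 5\right)\right)} = \frac{3}{5} + \frac{1}{5 \left(Q + \left(-22 - 7\right) \left(-5 + Q\right)\right)} = \frac{3}{5} + \frac{1}{5 \left(Q - 29 \left(-5 + Q\right)\right)} = \frac{3}{5} + \frac{1}{5 \left(Q - \left(-145 + 29 Q\right)\right)} = \frac{3}{5} + \frac{1}{5 \left(145 - 28 Q\right)}$)
$\left(o{\left(\left(17 + \left(-4\right) 6 \left(-4\right)\right) - 18 \right)} + 3006\right) - 1958 = \left(\frac{4 \left(-109 + 21 \left(\left(17 + \left(-4\right) 6 \left(-4\right)\right) - 18\right)\right)}{5 \left(-145 + 28 \left(\left(17 + \left(-4\right) 6 \left(-4\right)\right) - 18\right)\right)} + 3006\right) - 1958 = \left(\frac{4 \left(-109 + 21 \left(\left(17 - -96\right) - 18\right)\right)}{5 \left(-145 + 28 \left(\left(17 - -96\right) - 18\right)\right)} + 3006\right) - 1958 = \left(\frac{4 \left(-109 + 21 \left(\left(17 + 96\right) - 18\right)\right)}{5 \left(-145 + 28 \left(\left(17 + 96\right) - 18\right)\right)} + 3006\right) - 1958 = \left(\frac{4 \left(-109 + 21 \left(113 - 18\right)\right)}{5 \left(-145 + 28 \left(113 - 18\right)\right)} + 3006\right) - 1958 = \left(\frac{4 \left(-109 + 21 \cdot 95\right)}{5 \left(-145 + 28 \cdot 95\right)} + 3006\right) - 1958 = \left(\frac{4 \left(-109 + 1995\right)}{5 \left(-145 + 2660\right)} + 3006\right) - 1958 = \left(\frac{4}{5} \cdot \frac{1}{2515} \cdot 1886 + 3006\right) - 1958 = \left(\frac{7544}{12575} + 3006\right) - 1958 = \frac{37807994}{12575} - 1958 = \frac{13186144}{12575}$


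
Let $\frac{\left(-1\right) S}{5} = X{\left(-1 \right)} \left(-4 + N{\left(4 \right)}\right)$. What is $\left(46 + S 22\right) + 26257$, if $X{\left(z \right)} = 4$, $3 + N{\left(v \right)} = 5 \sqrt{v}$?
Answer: $24983$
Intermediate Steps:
$N{\left(v \right)} = -3 + 5 \sqrt{v}$
$S = -60$ ($S = - 5 \cdot 4 \left(-4 - \left(3 - 5 \sqrt{4}\right)\right) = - 5 \cdot 4 \left(-4 + \left(-3 + 5 \cdot 2\right)\right) = - 5 \cdot 4 \left(-4 + \left(-3 + 10\right)\right) = - 5 \cdot 4 \left(-4 + 7\right) = - 5 \cdot 4 \cdot 3 = \left(-5\right) 12 = -60$)
$\left(46 + S 22\right) + 26257 = \left(46 - 1320\right) + 26257 = -1274 + 26257 = 24983$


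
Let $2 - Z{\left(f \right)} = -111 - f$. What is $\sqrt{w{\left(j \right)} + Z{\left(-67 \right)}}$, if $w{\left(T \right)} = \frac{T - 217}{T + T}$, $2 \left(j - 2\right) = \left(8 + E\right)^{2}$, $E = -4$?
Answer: $\frac{\sqrt{3565}}{10} \approx 5.9708$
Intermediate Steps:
$Z{\left(f \right)} = 113 + f$ ($Z{\left(f \right)} = 2 - \left(-111 - f\right) = 2 + \left(111 + f\right) = 113 + f$)
$j = 10$ ($j = 2 + \frac{\left(8 - 4\right)^{2}}{2} = 2 + \frac{4^{2}}{2} = 2 + \frac{1}{2} \cdot 16 = 2 + 8 = 10$)
$w{\left(T \right)} = \frac{-217 + T}{2 T}$
$\sqrt{w{\left(j \right)} + Z{\left(-67 \right)}} = \sqrt{\frac{-217 + 10}{2 \cdot 10} + \left(113 - 67\right)} = \sqrt{\frac{1}{2} \cdot \frac{1}{10} \left(-207\right) + 46} = \sqrt{- \frac{207}{20} + 46} = \sqrt{\frac{713}{20}} = \frac{\sqrt{3565}}{10}$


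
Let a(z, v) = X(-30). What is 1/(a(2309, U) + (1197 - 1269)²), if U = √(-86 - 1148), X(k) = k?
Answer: 1/5154 ≈ 0.00019402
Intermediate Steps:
U = I*√1234 (U = √(-1234) = I*√1234 ≈ 35.128*I)
a(z, v) = -30
1/(a(2309, U) + (1197 - 1269)²) = 1/(-30 + (1197 - 1269)²) = 1/(-30 + (-72)²) = 1/(-30 + 5184) = 1/5154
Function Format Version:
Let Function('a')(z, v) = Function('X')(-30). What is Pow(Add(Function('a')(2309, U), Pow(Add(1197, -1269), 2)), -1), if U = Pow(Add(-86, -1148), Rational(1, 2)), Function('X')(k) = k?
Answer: Rational(1, 5154) ≈ 0.00019402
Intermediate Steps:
U = Mul(I, Pow(1234, Rational(1, 2))) (U = Pow(-1234, Rational(1, 2)) = Mul(I, Pow(1234, Rational(1, 2))) ≈ Mul(35.128, I))
Function('a')(z, v) = -30
Pow(Add(Function('a')(2309, U), Pow(Add(1197, -1269), 2)), -1) = Pow(Add(-30, Pow(Add(1197, -1269), 2)), -1) = Pow(Add(-30, Pow(-72, 2)), -1) = Pow(Add(-30, 5184), -1) = Pow(5154, -1) = Rational(1, 5154)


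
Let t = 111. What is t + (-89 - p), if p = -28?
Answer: 50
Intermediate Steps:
t + (-89 - p) = 111 + (-89 - 1*(-28)) = 111 + (-89 + 28) = 111 - 61 = 50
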